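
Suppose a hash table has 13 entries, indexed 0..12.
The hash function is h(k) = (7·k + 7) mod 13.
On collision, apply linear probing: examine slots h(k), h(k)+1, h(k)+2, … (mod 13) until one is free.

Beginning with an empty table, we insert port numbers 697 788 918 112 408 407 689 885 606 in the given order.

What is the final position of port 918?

0

697 hashes to 11; slot 11 is free -> place at 11.
788 hashes to 11; 11 taken -> place at 12.
918 hashes to 11; 11,12 taken -> place at 0.
112 hashes to 11; 11,12,0 taken -> place at 1.
408 hashes to 3; slot 3 is free -> place at 3.
407 hashes to 9; slot 9 is free -> place at 9.
689 hashes to 7; slot 7 is free -> place at 7.
885 hashes to 1; 1 taken -> place at 2.
606 hashes to 11; 11,12,0,1,2,3 taken -> place at 4.
Table: [918, 112, 885, 408, 606, _, _, 689, _, 407, _, 697, 788]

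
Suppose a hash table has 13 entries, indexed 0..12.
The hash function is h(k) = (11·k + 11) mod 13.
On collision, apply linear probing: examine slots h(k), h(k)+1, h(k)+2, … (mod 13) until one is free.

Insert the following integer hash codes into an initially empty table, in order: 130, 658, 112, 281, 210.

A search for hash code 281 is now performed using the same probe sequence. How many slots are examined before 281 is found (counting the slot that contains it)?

130: h=11 => slot 11
658: h=8 => slot 8
112: h=8, probe 8,9 => slot 9
281: h=8, probe 8,9,10 => slot 10
210: h=7 => slot 7
Table: [_, _, _, _, _, _, _, 210, 658, 112, 281, 130, _]
Lookup 281: h=8, probe 8,9,10 → found at 10.

3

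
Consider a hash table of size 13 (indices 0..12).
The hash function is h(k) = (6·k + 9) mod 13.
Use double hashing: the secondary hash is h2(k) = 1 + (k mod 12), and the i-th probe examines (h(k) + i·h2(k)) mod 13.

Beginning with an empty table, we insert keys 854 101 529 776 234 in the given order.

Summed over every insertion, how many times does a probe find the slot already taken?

2

854 hashes to 11; slot 11 is free → place at 11.
101 hashes to 4; slot 4 is free → place at 4.
529 hashes to 11, h2=2; 11 taken → place at 0.
776 hashes to 11, h2=9; 11 taken → place at 7.
234 hashes to 9; slot 9 is free → place at 9.
Table: [529, _, _, _, 101, _, _, 776, _, 234, _, 854, _]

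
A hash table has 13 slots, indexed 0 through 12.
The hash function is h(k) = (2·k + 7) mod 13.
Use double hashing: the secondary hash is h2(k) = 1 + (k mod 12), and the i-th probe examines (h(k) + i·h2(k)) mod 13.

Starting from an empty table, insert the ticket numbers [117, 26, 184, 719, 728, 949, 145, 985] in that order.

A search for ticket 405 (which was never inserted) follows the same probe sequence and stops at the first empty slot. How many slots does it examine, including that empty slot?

117 hashes to 7; slot 7 is free => place at 7.
26 hashes to 7, h2=3; 7 taken => place at 10.
184 hashes to 11; slot 11 is free => place at 11.
719 hashes to 2; slot 2 is free => place at 2.
728 hashes to 7, h2=9; 7 taken => place at 3.
949 hashes to 7, h2=2; 7 taken => place at 9.
145 hashes to 11, h2=2; 11 taken => place at 0.
985 hashes to 1; slot 1 is free => place at 1.
Table: [145, 985, 719, 728, ∅, ∅, ∅, 117, ∅, 949, 26, 184, ∅]
Lookup 405: h=11, h2=10, probe 11,8 → slot 8 empty, not found.

2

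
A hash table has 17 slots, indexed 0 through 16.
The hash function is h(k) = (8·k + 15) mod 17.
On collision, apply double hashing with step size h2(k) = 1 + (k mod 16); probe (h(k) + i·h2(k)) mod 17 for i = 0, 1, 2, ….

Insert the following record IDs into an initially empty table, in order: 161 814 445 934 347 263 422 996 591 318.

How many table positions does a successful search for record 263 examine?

161: h=11 => slot 11
814: h=16 => slot 16
445: h=5 => slot 5
934: h=7 => slot 7
347: h=3 => slot 3
263: h=11, h2=8, probe 11,2 => slot 2
422: h=8 => slot 8
996: h=10 => slot 10
591: h=0 => slot 0
318: h=9 => slot 9
Table: [591, -, 263, 347, -, 445, -, 934, 422, 318, 996, 161, -, -, -, -, 814]
Lookup 263: h=11, h2=8, probe 11,2 → found at 2.

2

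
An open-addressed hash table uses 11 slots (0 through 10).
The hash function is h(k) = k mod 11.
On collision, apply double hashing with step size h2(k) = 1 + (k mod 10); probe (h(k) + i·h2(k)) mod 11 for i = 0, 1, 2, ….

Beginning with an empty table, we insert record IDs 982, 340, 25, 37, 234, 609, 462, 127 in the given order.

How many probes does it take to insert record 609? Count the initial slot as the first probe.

3

982 hashes to 3; slot 3 is free → place at 3.
340 hashes to 10; slot 10 is free → place at 10.
25 hashes to 3, h2=6; 3 taken → place at 9.
37 hashes to 4; slot 4 is free → place at 4.
234 hashes to 3, h2=5; 3 taken → place at 8.
609 hashes to 4, h2=10; 4,3 taken → place at 2.
462 hashes to 0; slot 0 is free → place at 0.
127 hashes to 6; slot 6 is free → place at 6.
Table: [462, _, 609, 982, 37, _, 127, _, 234, 25, 340]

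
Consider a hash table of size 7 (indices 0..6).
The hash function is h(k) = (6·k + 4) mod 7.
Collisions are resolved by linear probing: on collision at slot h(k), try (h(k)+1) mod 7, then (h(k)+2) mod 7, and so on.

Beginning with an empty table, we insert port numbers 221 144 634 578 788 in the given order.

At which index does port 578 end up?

221 hashes to 0; slot 0 is free → place at 0.
144 hashes to 0; 0 taken → place at 1.
634 hashes to 0; 0,1 taken → place at 2.
578 hashes to 0; 0,1,2 taken → place at 3.
788 hashes to 0; 0,1,2,3 taken → place at 4.
Table: [221, 144, 634, 578, 788, ., .]

3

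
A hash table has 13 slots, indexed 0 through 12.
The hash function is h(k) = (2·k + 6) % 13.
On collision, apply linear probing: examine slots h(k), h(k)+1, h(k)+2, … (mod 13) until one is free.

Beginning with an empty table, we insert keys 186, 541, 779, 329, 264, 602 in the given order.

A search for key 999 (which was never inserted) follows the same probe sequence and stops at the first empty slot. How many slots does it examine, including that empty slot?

5

Insert 186: h=1, slot 1 empty → index 1.
Insert 541: h=9, slot 9 empty → index 9.
Insert 779: h=4, slot 4 empty → index 4.
Insert 329: h=1, slot 1 occupied → index 2.
Insert 264: h=1, slots 1,2 occupied → index 3.
Insert 602: h=1, slots 1,2,3,4 occupied → index 5.
Table: [., 186, 329, 264, 779, 602, ., ., ., 541, ., ., .]
Lookup 999: h=2, probe 2,3,4,5,6 → slot 6 empty, not found.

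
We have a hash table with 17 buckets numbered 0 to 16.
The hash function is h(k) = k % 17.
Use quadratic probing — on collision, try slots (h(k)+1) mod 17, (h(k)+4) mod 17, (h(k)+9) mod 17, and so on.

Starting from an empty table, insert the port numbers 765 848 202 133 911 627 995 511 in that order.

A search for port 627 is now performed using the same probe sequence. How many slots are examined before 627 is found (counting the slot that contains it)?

765: h=0 → slot 0
848: h=15 → slot 15
202: h=15, probe 15,16 → slot 16
133: h=14 → slot 14
911: h=10 → slot 10
627: h=15, probe 15,16,2 → slot 2
995: h=9 → slot 9
511: h=1 → slot 1
Table: [765, 511, 627, —, —, —, —, —, —, 995, 911, —, —, —, 133, 848, 202]
Lookup 627: h=15, probe 15,16,2 → found at 2.

3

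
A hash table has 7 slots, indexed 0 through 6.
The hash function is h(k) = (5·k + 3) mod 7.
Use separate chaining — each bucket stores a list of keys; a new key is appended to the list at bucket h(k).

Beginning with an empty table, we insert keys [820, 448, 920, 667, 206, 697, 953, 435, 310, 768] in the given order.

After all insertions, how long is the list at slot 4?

2

820 → bucket 1
448 → bucket 3
920 → bucket 4
667 → bucket 6
206 → bucket 4 (collision)
697 → bucket 2
953 → bucket 1 (collision)
435 → bucket 1 (collision)
310 → bucket 6 (collision)
768 → bucket 0
Final buckets:
0: 768
1: 820 -> 953 -> 435
2: 697
3: 448
4: 920 -> 206
5: —
6: 667 -> 310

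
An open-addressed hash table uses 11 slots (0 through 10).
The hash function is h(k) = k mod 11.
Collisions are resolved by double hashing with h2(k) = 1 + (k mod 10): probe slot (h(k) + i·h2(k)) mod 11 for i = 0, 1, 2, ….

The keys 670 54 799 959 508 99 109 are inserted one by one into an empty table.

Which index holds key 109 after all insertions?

670 hashes to 10; slot 10 is free => place at 10.
54 hashes to 10, h2=5; 10 taken => place at 4.
799 hashes to 7; slot 7 is free => place at 7.
959 hashes to 2; slot 2 is free => place at 2.
508 hashes to 2, h2=9; 2 taken => place at 0.
99 hashes to 0, h2=10; 0,10 taken => place at 9.
109 hashes to 10, h2=10; 10,9 taken => place at 8.
Table: [508, -, 959, -, 54, -, -, 799, 109, 99, 670]

8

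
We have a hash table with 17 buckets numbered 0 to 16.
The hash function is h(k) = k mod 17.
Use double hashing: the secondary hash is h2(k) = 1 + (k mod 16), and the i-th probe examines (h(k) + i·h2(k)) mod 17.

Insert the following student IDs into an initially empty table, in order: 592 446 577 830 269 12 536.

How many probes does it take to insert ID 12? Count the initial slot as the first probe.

2

592: h=14 => slot 14
446: h=4 => slot 4
577: h=16 => slot 16
830: h=14, h2=15, probe 14,12 => slot 12
269: h=14, h2=14, probe 14,11 => slot 11
12: h=12, h2=13, probe 12,8 => slot 8
536: h=9 => slot 9
Table: [—, —, —, —, 446, —, —, —, 12, 536, —, 269, 830, —, 592, —, 577]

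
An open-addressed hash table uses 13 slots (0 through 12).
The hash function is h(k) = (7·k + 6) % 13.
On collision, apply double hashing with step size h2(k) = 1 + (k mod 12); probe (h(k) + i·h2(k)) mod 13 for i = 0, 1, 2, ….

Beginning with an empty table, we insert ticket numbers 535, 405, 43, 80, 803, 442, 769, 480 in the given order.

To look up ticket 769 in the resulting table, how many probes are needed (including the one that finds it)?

535 hashes to 7; slot 7 is free → place at 7.
405 hashes to 7, h2=10; 7 taken → place at 4.
43 hashes to 8; slot 8 is free → place at 8.
80 hashes to 7, h2=9; 7 taken → place at 3.
803 hashes to 11; slot 11 is free → place at 11.
442 hashes to 6; slot 6 is free → place at 6.
769 hashes to 7, h2=2; 7 taken → place at 9.
480 hashes to 12; slot 12 is free → place at 12.
Table: [_, _, _, 80, 405, _, 442, 535, 43, 769, _, 803, 480]
Lookup 769: h=7, h2=2, probe 7,9 → found at 9.

2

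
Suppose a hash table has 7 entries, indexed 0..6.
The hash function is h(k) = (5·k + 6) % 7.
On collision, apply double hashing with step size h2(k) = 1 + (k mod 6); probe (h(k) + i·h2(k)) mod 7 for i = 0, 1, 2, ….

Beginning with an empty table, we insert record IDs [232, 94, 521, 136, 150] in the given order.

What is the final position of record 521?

232 hashes to 4; slot 4 is free → place at 4.
94 hashes to 0; slot 0 is free → place at 0.
521 hashes to 0, h2=6; 0 taken → place at 6.
136 hashes to 0, h2=5; 0 taken → place at 5.
150 hashes to 0, h2=1; 0 taken → place at 1.
Table: [94, 150, _, _, 232, 136, 521]

6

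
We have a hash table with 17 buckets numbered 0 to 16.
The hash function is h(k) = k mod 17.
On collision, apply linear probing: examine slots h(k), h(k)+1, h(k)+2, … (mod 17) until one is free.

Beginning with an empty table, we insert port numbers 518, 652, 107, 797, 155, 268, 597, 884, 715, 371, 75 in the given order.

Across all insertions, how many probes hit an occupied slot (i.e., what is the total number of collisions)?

518: h=8 -> slot 8
652: h=6 -> slot 6
107: h=5 -> slot 5
797: h=15 -> slot 15
155: h=2 -> slot 2
268: h=13 -> slot 13
597: h=2, probe 2,3 -> slot 3
884: h=0 -> slot 0
715: h=1 -> slot 1
371: h=14 -> slot 14
75: h=7 -> slot 7
Table: [884, 715, 155, 597, _, 107, 652, 75, 518, _, _, _, _, 268, 371, 797, _]

1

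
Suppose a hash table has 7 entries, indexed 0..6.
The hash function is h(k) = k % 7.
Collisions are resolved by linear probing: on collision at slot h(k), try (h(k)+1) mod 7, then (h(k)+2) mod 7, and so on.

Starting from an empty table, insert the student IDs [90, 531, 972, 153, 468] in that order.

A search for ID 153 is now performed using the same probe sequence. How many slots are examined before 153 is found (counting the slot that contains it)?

4

Insert 90: h=6, slot 6 empty → index 6.
Insert 531: h=6, slot 6 occupied → index 0.
Insert 972: h=6, slots 6,0 occupied → index 1.
Insert 153: h=6, slots 6,0,1 occupied → index 2.
Insert 468: h=6, slots 6,0,1,2 occupied → index 3.
Table: [531, 972, 153, 468, -, -, 90]
Lookup 153: h=6, probe 6,0,1,2 → found at 2.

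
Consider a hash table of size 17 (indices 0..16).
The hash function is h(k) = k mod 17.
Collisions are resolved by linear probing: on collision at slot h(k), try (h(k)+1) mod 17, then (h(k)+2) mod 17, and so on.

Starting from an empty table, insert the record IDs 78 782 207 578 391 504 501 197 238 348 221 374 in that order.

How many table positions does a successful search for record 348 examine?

2

78: h=10 → slot 10
782: h=0 → slot 0
207: h=3 → slot 3
578: h=0, probe 0,1 → slot 1
391: h=0, probe 0,1,2 → slot 2
504: h=11 → slot 11
501: h=8 → slot 8
197: h=10, probe 10,11,12 → slot 12
238: h=0, probe 0,1,2,3,4 → slot 4
348: h=8, probe 8,9 → slot 9
221: h=0, probe 0,1,2,3,4,5 → slot 5
374: h=0, probe 0,1,2,3,4,5,6 → slot 6
Table: [782, 578, 391, 207, 238, 221, 374, -, 501, 348, 78, 504, 197, -, -, -, -]
Lookup 348: h=8, probe 8,9 → found at 9.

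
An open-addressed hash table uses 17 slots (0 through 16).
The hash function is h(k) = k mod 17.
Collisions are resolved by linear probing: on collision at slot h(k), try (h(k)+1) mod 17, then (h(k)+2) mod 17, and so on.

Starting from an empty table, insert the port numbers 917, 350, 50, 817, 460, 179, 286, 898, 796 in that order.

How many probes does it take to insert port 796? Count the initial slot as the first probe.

7

Insert 917: h=16, slot 16 empty -> index 16.
Insert 350: h=10, slot 10 empty -> index 10.
Insert 50: h=16, slot 16 occupied -> index 0.
Insert 817: h=1, slot 1 empty -> index 1.
Insert 460: h=1, slot 1 occupied -> index 2.
Insert 179: h=9, slot 9 empty -> index 9.
Insert 286: h=14, slot 14 empty -> index 14.
Insert 898: h=14, slot 14 occupied -> index 15.
Insert 796: h=14, slots 14,15,16,0,1,2 occupied -> index 3.
Table: [50, 817, 460, 796, ∅, ∅, ∅, ∅, ∅, 179, 350, ∅, ∅, ∅, 286, 898, 917]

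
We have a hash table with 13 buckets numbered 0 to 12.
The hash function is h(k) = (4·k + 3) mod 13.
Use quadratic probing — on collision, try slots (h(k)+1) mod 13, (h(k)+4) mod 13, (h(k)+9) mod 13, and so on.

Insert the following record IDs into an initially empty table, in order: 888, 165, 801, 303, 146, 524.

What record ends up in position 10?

888 hashes to 6; slot 6 is free => place at 6.
165 hashes to 0; slot 0 is free => place at 0.
801 hashes to 9; slot 9 is free => place at 9.
303 hashes to 6; 6 taken => place at 7.
146 hashes to 2; slot 2 is free => place at 2.
524 hashes to 6; 6,7 taken => place at 10.
Table: [165, ∅, 146, ∅, ∅, ∅, 888, 303, ∅, 801, 524, ∅, ∅]

524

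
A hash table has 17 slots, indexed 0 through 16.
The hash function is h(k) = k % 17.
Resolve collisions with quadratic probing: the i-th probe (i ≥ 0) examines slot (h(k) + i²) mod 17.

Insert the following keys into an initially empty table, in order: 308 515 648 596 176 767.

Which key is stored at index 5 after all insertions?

515

308 hashes to 2; slot 2 is free → place at 2.
515 hashes to 5; slot 5 is free → place at 5.
648 hashes to 2; 2 taken → place at 3.
596 hashes to 1; slot 1 is free → place at 1.
176 hashes to 6; slot 6 is free → place at 6.
767 hashes to 2; 2,3,6 taken → place at 11.
Table: [-, 596, 308, 648, -, 515, 176, -, -, -, -, 767, -, -, -, -, -]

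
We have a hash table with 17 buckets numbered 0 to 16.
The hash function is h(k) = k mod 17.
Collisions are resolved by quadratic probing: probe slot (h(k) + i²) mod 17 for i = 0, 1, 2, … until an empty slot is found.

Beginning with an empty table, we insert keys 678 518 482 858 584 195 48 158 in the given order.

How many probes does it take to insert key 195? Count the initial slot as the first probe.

Insert 678: h=15, slot 15 empty → index 15.
Insert 518: h=8, slot 8 empty → index 8.
Insert 482: h=6, slot 6 empty → index 6.
Insert 858: h=8, slot 8 occupied → index 9.
Insert 584: h=6, slot 6 occupied → index 7.
Insert 195: h=8, slots 8,9 occupied → index 12.
Insert 48: h=14, slot 14 empty → index 14.
Insert 158: h=5, slot 5 empty → index 5.
Table: [_, _, _, _, _, 158, 482, 584, 518, 858, _, _, 195, _, 48, 678, _]

3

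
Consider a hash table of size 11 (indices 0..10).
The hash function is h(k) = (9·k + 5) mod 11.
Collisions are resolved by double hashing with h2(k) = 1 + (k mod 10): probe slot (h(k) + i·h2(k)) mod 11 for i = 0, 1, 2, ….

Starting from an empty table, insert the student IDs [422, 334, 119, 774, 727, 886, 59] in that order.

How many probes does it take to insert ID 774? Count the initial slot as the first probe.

422: h=8 -> slot 8
334: h=8, h2=5, probe 8,2 -> slot 2
119: h=9 -> slot 9
774: h=8, h2=5, probe 8,2,7 -> slot 7
727: h=3 -> slot 3
886: h=4 -> slot 4
59: h=8, h2=10, probe 8,7,6 -> slot 6
Table: [∅, ∅, 334, 727, 886, ∅, 59, 774, 422, 119, ∅]

3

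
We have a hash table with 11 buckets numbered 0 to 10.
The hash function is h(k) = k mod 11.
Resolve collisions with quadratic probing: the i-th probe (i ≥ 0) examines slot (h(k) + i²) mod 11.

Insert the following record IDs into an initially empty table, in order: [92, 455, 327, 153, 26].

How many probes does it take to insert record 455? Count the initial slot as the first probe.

2

Insert 92: h=4, slot 4 empty -> index 4.
Insert 455: h=4, slot 4 occupied -> index 5.
Insert 327: h=8, slot 8 empty -> index 8.
Insert 153: h=10, slot 10 empty -> index 10.
Insert 26: h=4, slots 4,5,8 occupied -> index 2.
Table: [_, _, 26, _, 92, 455, _, _, 327, _, 153]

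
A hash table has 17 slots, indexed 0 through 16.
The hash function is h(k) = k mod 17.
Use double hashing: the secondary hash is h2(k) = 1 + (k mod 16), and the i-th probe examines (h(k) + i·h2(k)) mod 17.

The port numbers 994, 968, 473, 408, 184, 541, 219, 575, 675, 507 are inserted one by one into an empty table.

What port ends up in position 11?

994: h=8 => slot 8
968: h=16 => slot 16
473: h=14 => slot 14
408: h=0 => slot 0
184: h=14, h2=9, probe 14,6 => slot 6
541: h=14, h2=14, probe 14,11 => slot 11
219: h=15 => slot 15
575: h=14, h2=16, probe 14,13 => slot 13
675: h=12 => slot 12
507: h=14, h2=12, probe 14,9 => slot 9
Table: [408, _, _, _, _, _, 184, _, 994, 507, _, 541, 675, 575, 473, 219, 968]

541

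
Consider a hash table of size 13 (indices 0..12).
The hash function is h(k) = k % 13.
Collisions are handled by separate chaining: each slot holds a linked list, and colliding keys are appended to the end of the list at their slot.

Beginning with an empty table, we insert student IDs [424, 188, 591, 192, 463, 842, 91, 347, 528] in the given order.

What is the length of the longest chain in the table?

3

424 → bucket 8
188 → bucket 6
591 → bucket 6 (collision)
192 → bucket 10
463 → bucket 8 (collision)
842 → bucket 10 (collision)
91 → bucket 0
347 → bucket 9
528 → bucket 8 (collision)
Final buckets:
0: 91
1: -
2: -
3: -
4: -
5: -
6: 188 -> 591
7: -
8: 424 -> 463 -> 528
9: 347
10: 192 -> 842
11: -
12: -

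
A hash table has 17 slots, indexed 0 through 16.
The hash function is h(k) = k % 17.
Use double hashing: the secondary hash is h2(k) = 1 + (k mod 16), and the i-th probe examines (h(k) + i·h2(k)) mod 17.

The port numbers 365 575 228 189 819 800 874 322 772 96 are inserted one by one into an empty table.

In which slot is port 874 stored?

365 hashes to 8; slot 8 is free => place at 8.
575 hashes to 14; slot 14 is free => place at 14.
228 hashes to 7; slot 7 is free => place at 7.
189 hashes to 2; slot 2 is free => place at 2.
819 hashes to 3; slot 3 is free => place at 3.
800 hashes to 1; slot 1 is free => place at 1.
874 hashes to 7, h2=11; 7,1 taken => place at 12.
322 hashes to 16; slot 16 is free => place at 16.
772 hashes to 7, h2=5; 7,12 taken => place at 0.
96 hashes to 11; slot 11 is free => place at 11.
Table: [772, 800, 189, 819, ., ., ., 228, 365, ., ., 96, 874, ., 575, ., 322]

12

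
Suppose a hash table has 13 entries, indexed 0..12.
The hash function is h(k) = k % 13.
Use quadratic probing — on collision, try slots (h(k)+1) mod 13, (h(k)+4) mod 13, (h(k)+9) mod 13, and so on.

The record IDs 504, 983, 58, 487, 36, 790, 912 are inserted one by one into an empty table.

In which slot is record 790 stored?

504 hashes to 10; slot 10 is free → place at 10.
983 hashes to 8; slot 8 is free → place at 8.
58 hashes to 6; slot 6 is free → place at 6.
487 hashes to 6; 6 taken → place at 7.
36 hashes to 10; 10 taken → place at 11.
790 hashes to 10; 10,11 taken → place at 1.
912 hashes to 2; slot 2 is free → place at 2.
Table: [_, 790, 912, _, _, _, 58, 487, 983, _, 504, 36, _]

1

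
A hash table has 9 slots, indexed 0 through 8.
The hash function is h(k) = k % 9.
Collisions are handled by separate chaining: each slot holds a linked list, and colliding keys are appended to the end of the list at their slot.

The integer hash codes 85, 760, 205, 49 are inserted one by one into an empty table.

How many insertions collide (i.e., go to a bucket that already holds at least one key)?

85 -> bucket 4
760 -> bucket 4 (collision)
205 -> bucket 7
49 -> bucket 4 (collision)
Final buckets:
0: .
1: .
2: .
3: .
4: 85 -> 760 -> 49
5: .
6: .
7: 205
8: .

2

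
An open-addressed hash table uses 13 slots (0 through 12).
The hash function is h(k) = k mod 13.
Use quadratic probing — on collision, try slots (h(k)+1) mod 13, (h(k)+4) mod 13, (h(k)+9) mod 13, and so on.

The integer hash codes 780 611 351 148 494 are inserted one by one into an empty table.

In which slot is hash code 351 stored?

4

Insert 780: h=0, slot 0 empty -> index 0.
Insert 611: h=0, slot 0 occupied -> index 1.
Insert 351: h=0, slots 0,1 occupied -> index 4.
Insert 148: h=5, slot 5 empty -> index 5.
Insert 494: h=0, slots 0,1,4 occupied -> index 9.
Table: [780, 611, -, -, 351, 148, -, -, -, 494, -, -, -]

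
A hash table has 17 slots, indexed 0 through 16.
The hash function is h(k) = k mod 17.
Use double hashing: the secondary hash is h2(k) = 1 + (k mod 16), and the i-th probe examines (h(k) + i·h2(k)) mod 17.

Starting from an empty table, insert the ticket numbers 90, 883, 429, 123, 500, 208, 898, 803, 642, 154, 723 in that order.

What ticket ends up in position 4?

90: h=5 → slot 5
883: h=16 → slot 16
429: h=4 → slot 4
123: h=4, h2=12, probe 4,16,11 → slot 11
500: h=7 → slot 7
208: h=4, h2=1, probe 4,5,6 → slot 6
898: h=14 → slot 14
803: h=4, h2=4, probe 4,8 → slot 8
642: h=13 → slot 13
154: h=1 → slot 1
723: h=9 → slot 9
Table: [—, 154, —, —, 429, 90, 208, 500, 803, 723, —, 123, —, 642, 898, —, 883]

429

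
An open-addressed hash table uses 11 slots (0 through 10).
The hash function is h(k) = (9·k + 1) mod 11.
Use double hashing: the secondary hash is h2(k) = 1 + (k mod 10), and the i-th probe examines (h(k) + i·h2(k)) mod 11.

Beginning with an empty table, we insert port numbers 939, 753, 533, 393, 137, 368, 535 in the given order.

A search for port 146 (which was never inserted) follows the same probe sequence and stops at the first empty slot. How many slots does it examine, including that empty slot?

939: h=4 → slot 4
753: h=2 → slot 2
533: h=2, h2=4, probe 2,6 → slot 6
393: h=7 → slot 7
137: h=2, h2=8, probe 2,10 → slot 10
368: h=2, h2=9, probe 2,0 → slot 0
535: h=9 → slot 9
Table: [368, _, 753, _, 939, _, 533, 393, _, 535, 137]
Lookup 146: h=6, h2=7, probe 6,2,9,5 → slot 5 empty, not found.

4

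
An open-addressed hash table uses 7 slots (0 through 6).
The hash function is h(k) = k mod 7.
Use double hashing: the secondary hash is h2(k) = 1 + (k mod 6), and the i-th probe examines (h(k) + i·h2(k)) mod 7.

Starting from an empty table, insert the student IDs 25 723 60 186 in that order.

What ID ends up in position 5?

25 hashes to 4; slot 4 is free -> place at 4.
723 hashes to 2; slot 2 is free -> place at 2.
60 hashes to 4, h2=1; 4 taken -> place at 5.
186 hashes to 4, h2=1; 4,5 taken -> place at 6.
Table: [., ., 723, ., 25, 60, 186]

60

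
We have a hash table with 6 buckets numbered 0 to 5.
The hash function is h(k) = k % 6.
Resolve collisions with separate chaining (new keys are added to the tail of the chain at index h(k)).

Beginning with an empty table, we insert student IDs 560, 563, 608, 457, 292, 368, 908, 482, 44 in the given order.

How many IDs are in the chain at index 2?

6

Insert 560: h=2, bucket 2 empty -> new chain.
Insert 563: h=5, bucket 5 empty -> new chain.
Insert 608: h=2, bucket 2 nonempty -> append to chain.
Insert 457: h=1, bucket 1 empty -> new chain.
Insert 292: h=4, bucket 4 empty -> new chain.
Insert 368: h=2, bucket 2 nonempty -> append to chain.
Insert 908: h=2, bucket 2 nonempty -> append to chain.
Insert 482: h=2, bucket 2 nonempty -> append to chain.
Insert 44: h=2, bucket 2 nonempty -> append to chain.
Final buckets:
0: -
1: 457
2: 560 -> 608 -> 368 -> 908 -> 482 -> 44
3: -
4: 292
5: 563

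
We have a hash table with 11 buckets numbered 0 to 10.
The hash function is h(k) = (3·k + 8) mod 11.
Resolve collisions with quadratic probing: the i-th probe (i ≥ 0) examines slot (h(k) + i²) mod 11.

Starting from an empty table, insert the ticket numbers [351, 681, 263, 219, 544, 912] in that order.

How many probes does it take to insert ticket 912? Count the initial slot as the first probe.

351 hashes to 5; slot 5 is free → place at 5.
681 hashes to 5; 5 taken → place at 6.
263 hashes to 5; 5,6 taken → place at 9.
219 hashes to 5; 5,6,9 taken → place at 3.
544 hashes to 1; slot 1 is free → place at 1.
912 hashes to 5; 5,6,9,3 taken → place at 10.
Table: [—, 544, —, 219, —, 351, 681, —, —, 263, 912]

5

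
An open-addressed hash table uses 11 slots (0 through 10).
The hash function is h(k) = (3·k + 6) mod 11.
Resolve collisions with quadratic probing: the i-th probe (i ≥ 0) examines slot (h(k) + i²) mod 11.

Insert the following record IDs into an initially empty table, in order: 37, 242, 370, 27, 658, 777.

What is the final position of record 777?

Insert 37: h=7, slot 7 empty => index 7.
Insert 242: h=6, slot 6 empty => index 6.
Insert 370: h=5, slot 5 empty => index 5.
Insert 27: h=10, slot 10 empty => index 10.
Insert 658: h=0, slot 0 empty => index 0.
Insert 777: h=5, slots 5,6 occupied => index 9.
Table: [658, _, _, _, _, 370, 242, 37, _, 777, 27]

9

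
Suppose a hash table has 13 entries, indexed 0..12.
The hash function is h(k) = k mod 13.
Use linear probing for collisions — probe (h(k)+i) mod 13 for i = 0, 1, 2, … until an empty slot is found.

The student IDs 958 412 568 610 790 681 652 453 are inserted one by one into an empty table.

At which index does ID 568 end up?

958 hashes to 9; slot 9 is free -> place at 9.
412 hashes to 9; 9 taken -> place at 10.
568 hashes to 9; 9,10 taken -> place at 11.
610 hashes to 12; slot 12 is free -> place at 12.
790 hashes to 10; 10,11,12 taken -> place at 0.
681 hashes to 5; slot 5 is free -> place at 5.
652 hashes to 2; slot 2 is free -> place at 2.
453 hashes to 11; 11,12,0 taken -> place at 1.
Table: [790, 453, 652, -, -, 681, -, -, -, 958, 412, 568, 610]

11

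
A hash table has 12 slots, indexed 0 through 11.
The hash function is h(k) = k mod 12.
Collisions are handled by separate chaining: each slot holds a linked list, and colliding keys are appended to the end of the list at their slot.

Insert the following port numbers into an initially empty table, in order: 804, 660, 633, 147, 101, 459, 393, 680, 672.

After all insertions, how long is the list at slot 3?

804 → bucket 0
660 → bucket 0 (collision)
633 → bucket 9
147 → bucket 3
101 → bucket 5
459 → bucket 3 (collision)
393 → bucket 9 (collision)
680 → bucket 8
672 → bucket 0 (collision)
Final buckets:
0: 804 -> 660 -> 672
1: ∅
2: ∅
3: 147 -> 459
4: ∅
5: 101
6: ∅
7: ∅
8: 680
9: 633 -> 393
10: ∅
11: ∅

2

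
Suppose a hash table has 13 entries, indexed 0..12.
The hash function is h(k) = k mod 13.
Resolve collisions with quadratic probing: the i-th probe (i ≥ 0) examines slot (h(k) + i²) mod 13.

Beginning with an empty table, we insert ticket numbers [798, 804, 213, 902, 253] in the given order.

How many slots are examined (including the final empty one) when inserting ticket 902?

3

798: h=5 => slot 5
804: h=11 => slot 11
213: h=5, probe 5,6 => slot 6
902: h=5, probe 5,6,9 => slot 9
253: h=6, probe 6,7 => slot 7
Table: [_, _, _, _, _, 798, 213, 253, _, 902, _, 804, _]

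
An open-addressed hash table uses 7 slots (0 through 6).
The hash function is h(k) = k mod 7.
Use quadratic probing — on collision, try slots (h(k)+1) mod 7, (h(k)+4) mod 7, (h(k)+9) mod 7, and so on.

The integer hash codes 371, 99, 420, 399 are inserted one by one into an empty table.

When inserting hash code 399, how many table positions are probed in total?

4

371 hashes to 0; slot 0 is free => place at 0.
99 hashes to 1; slot 1 is free => place at 1.
420 hashes to 0; 0,1 taken => place at 4.
399 hashes to 0; 0,1,4 taken => place at 2.
Table: [371, 99, 399, ., 420, ., .]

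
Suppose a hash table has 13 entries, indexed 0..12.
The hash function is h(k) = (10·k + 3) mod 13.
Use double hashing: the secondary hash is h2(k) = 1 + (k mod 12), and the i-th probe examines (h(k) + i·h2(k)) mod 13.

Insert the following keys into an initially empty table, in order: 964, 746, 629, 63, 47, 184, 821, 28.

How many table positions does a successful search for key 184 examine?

2

964: h=10 => slot 10
746: h=1 => slot 1
629: h=1, h2=6, probe 1,7 => slot 7
63: h=9 => slot 9
47: h=5 => slot 5
184: h=10, h2=5, probe 10,2 => slot 2
821: h=10, h2=6, probe 10,3 => slot 3
28: h=10, h2=5, probe 10,2,7,12 => slot 12
Table: [., 746, 184, 821, ., 47, ., 629, ., 63, 964, ., 28]
Lookup 184: h=10, h2=5, probe 10,2 → found at 2.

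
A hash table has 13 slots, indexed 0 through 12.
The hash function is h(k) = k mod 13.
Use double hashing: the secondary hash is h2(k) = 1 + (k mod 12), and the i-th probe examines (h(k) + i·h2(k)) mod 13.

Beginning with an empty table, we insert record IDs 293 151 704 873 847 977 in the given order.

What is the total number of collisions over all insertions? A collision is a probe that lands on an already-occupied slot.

293 hashes to 7; slot 7 is free -> place at 7.
151 hashes to 8; slot 8 is free -> place at 8.
704 hashes to 2; slot 2 is free -> place at 2.
873 hashes to 2, h2=10; 2 taken -> place at 12.
847 hashes to 2, h2=8; 2 taken -> place at 10.
977 hashes to 2, h2=6; 2,8 taken -> place at 1.
Table: [∅, 977, 704, ∅, ∅, ∅, ∅, 293, 151, ∅, 847, ∅, 873]

4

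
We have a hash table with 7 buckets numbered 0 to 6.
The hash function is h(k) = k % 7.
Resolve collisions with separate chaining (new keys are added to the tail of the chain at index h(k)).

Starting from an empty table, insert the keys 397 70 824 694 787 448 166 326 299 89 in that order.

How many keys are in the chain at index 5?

Insert 397: h=5, bucket 5 empty -> new chain.
Insert 70: h=0, bucket 0 empty -> new chain.
Insert 824: h=5, bucket 5 nonempty -> append to chain.
Insert 694: h=1, bucket 1 empty -> new chain.
Insert 787: h=3, bucket 3 empty -> new chain.
Insert 448: h=0, bucket 0 nonempty -> append to chain.
Insert 166: h=5, bucket 5 nonempty -> append to chain.
Insert 326: h=4, bucket 4 empty -> new chain.
Insert 299: h=5, bucket 5 nonempty -> append to chain.
Insert 89: h=5, bucket 5 nonempty -> append to chain.
Final buckets:
0: 70 -> 448
1: 694
2: _
3: 787
4: 326
5: 397 -> 824 -> 166 -> 299 -> 89
6: _

5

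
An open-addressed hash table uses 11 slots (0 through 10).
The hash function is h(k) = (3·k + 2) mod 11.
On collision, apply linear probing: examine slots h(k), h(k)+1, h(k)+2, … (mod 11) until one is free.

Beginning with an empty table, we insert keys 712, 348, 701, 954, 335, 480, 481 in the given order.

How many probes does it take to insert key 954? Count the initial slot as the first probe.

712 hashes to 4; slot 4 is free → place at 4.
348 hashes to 1; slot 1 is free → place at 1.
701 hashes to 4; 4 taken → place at 5.
954 hashes to 4; 4,5 taken → place at 6.
335 hashes to 6; 6 taken → place at 7.
480 hashes to 1; 1 taken → place at 2.
481 hashes to 4; 4,5,6,7 taken → place at 8.
Table: [., 348, 480, ., 712, 701, 954, 335, 481, ., .]

3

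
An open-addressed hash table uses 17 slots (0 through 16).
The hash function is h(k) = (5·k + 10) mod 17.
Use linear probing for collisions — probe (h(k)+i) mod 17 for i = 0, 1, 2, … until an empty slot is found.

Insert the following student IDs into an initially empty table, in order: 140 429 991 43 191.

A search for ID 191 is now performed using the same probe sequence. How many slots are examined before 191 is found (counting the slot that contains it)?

3

140 hashes to 13; slot 13 is free → place at 13.
429 hashes to 13; 13 taken → place at 14.
991 hashes to 1; slot 1 is free → place at 1.
43 hashes to 4; slot 4 is free → place at 4.
191 hashes to 13; 13,14 taken → place at 15.
Table: [_, 991, _, _, 43, _, _, _, _, _, _, _, _, 140, 429, 191, _]
Lookup 191: h=13, probe 13,14,15 → found at 15.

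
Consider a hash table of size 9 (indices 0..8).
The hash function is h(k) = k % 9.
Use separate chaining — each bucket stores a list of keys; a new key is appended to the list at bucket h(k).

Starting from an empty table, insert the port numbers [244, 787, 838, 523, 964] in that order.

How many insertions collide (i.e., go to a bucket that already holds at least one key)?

Insert 244: h=1, bucket 1 empty -> new chain.
Insert 787: h=4, bucket 4 empty -> new chain.
Insert 838: h=1, bucket 1 nonempty -> append to chain.
Insert 523: h=1, bucket 1 nonempty -> append to chain.
Insert 964: h=1, bucket 1 nonempty -> append to chain.
Final buckets:
0: —
1: 244 -> 838 -> 523 -> 964
2: —
3: —
4: 787
5: —
6: —
7: —
8: —

3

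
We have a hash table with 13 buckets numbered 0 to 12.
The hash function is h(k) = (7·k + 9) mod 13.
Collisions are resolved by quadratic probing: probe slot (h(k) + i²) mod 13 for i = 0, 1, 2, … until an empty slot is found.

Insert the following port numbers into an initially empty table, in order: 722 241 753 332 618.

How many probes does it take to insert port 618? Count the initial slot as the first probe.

5

Insert 722: h=6, slot 6 empty -> index 6.
Insert 241: h=6, slot 6 occupied -> index 7.
Insert 753: h=2, slot 2 empty -> index 2.
Insert 332: h=6, slots 6,7 occupied -> index 10.
Insert 618: h=6, slots 6,7,10,2 occupied -> index 9.
Table: [_, _, 753, _, _, _, 722, 241, _, 618, 332, _, _]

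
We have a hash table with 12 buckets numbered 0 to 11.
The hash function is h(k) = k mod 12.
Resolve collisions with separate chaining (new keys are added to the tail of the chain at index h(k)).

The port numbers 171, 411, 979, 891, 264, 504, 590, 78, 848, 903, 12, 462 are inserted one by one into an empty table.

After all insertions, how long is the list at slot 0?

171 -> bucket 3
411 -> bucket 3 (collision)
979 -> bucket 7
891 -> bucket 3 (collision)
264 -> bucket 0
504 -> bucket 0 (collision)
590 -> bucket 2
78 -> bucket 6
848 -> bucket 8
903 -> bucket 3 (collision)
12 -> bucket 0 (collision)
462 -> bucket 6 (collision)
Final buckets:
0: 264 -> 504 -> 12
1: .
2: 590
3: 171 -> 411 -> 891 -> 903
4: .
5: .
6: 78 -> 462
7: 979
8: 848
9: .
10: .
11: .

3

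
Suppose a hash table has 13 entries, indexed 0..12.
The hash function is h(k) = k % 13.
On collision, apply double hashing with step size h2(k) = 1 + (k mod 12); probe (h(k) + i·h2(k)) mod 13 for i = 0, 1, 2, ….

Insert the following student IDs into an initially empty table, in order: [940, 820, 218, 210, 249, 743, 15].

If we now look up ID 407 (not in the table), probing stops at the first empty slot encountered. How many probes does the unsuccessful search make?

2

940 hashes to 4; slot 4 is free => place at 4.
820 hashes to 1; slot 1 is free => place at 1.
218 hashes to 10; slot 10 is free => place at 10.
210 hashes to 2; slot 2 is free => place at 2.
249 hashes to 2, h2=10; 2 taken => place at 12.
743 hashes to 2, h2=12; 2,1 taken => place at 0.
15 hashes to 2, h2=4; 2 taken => place at 6.
Table: [743, 820, 210, _, 940, _, 15, _, _, _, 218, _, 249]
Lookup 407: h=4, h2=12, probe 4,3 → slot 3 empty, not found.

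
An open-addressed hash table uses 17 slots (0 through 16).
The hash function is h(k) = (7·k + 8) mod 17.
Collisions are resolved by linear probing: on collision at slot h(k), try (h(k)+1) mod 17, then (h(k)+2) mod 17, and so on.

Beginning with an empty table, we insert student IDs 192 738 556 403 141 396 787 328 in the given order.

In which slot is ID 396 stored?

192: h=9 => slot 9
738: h=6 => slot 6
556: h=7 => slot 7
403: h=7, probe 7,8 => slot 8
141: h=9, probe 9,10 => slot 10
396: h=9, probe 9,10,11 => slot 11
787: h=9, probe 9,10,11,12 => slot 12
328: h=9, probe 9,10,11,12,13 => slot 13
Table: [—, —, —, —, —, —, 738, 556, 403, 192, 141, 396, 787, 328, —, —, —]

11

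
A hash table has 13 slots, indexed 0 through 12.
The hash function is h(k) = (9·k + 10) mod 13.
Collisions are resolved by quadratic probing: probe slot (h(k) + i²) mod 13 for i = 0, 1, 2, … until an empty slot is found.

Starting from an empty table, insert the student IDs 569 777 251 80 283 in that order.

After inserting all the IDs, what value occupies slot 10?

569 hashes to 9; slot 9 is free → place at 9.
777 hashes to 9; 9 taken → place at 10.
251 hashes to 7; slot 7 is free → place at 7.
80 hashes to 2; slot 2 is free → place at 2.
283 hashes to 9; 9,10 taken → place at 0.
Table: [283, _, 80, _, _, _, _, 251, _, 569, 777, _, _]

777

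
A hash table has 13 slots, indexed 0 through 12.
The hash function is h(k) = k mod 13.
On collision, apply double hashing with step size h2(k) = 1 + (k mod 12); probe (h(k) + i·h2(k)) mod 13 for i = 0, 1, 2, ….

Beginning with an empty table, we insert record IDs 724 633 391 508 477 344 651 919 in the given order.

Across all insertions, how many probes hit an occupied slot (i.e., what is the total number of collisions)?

Insert 724: h=9, slot 9 empty -> index 9.
Insert 633: h=9, h2=10, slot 9 occupied -> index 6.
Insert 391: h=1, slot 1 empty -> index 1.
Insert 508: h=1, h2=5, slots 1,6 occupied -> index 11.
Insert 477: h=9, h2=10, slots 9,6 occupied -> index 3.
Insert 344: h=6, h2=9, slot 6 occupied -> index 2.
Insert 651: h=1, h2=4, slot 1 occupied -> index 5.
Insert 919: h=9, h2=8, slot 9 occupied -> index 4.
Table: [∅, 391, 344, 477, 919, 651, 633, ∅, ∅, 724, ∅, 508, ∅]

8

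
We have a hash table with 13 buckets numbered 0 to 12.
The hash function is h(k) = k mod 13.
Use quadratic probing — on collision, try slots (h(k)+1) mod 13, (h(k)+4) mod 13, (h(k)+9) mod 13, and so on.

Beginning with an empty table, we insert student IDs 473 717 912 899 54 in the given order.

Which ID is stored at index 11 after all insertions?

473 hashes to 5; slot 5 is free => place at 5.
717 hashes to 2; slot 2 is free => place at 2.
912 hashes to 2; 2 taken => place at 3.
899 hashes to 2; 2,3 taken => place at 6.
54 hashes to 2; 2,3,6 taken => place at 11.
Table: [., ., 717, 912, ., 473, 899, ., ., ., ., 54, .]

54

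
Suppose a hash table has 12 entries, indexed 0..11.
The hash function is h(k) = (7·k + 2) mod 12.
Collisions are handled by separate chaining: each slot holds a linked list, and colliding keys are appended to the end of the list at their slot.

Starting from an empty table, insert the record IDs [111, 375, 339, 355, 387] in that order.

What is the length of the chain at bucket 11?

111 → bucket 11
375 → bucket 11 (collision)
339 → bucket 11 (collision)
355 → bucket 3
387 → bucket 11 (collision)
Final buckets:
0: _
1: _
2: _
3: 355
4: _
5: _
6: _
7: _
8: _
9: _
10: _
11: 111 -> 375 -> 339 -> 387

4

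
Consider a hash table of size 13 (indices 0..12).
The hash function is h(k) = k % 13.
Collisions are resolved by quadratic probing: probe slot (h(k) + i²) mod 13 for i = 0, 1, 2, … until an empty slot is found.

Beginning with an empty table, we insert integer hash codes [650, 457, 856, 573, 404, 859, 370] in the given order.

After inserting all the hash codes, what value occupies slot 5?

Insert 650: h=0, slot 0 empty -> index 0.
Insert 457: h=2, slot 2 empty -> index 2.
Insert 856: h=11, slot 11 empty -> index 11.
Insert 573: h=1, slot 1 empty -> index 1.
Insert 404: h=1, slots 1,2 occupied -> index 5.
Insert 859: h=1, slots 1,2,5 occupied -> index 10.
Insert 370: h=6, slot 6 empty -> index 6.
Table: [650, 573, 457, -, -, 404, 370, -, -, -, 859, 856, -]

404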